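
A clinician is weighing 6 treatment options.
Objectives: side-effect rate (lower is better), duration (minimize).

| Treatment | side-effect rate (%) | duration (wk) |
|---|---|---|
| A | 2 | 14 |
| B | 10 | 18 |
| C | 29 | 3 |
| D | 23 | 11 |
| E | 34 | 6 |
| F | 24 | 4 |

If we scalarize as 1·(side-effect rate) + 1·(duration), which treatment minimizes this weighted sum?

A: 1·2 + 1·14 = 16
B: 1·10 + 1·18 = 28
C: 1·29 + 1·3 = 32
D: 1·23 + 1·11 = 34
E: 1·34 + 1·6 = 40
F: 1·24 + 1·4 = 28
Lowest: A at 16.

A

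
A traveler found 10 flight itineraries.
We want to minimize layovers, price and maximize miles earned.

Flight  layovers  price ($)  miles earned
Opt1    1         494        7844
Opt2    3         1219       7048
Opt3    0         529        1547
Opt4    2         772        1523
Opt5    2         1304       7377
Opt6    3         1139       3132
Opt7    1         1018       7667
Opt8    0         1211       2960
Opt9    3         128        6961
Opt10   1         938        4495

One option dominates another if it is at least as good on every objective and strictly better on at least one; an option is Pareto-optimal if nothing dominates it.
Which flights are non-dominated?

Opt1: not dominated (best miles earned).
Opt2: dominated by Opt1 (layovers 1≤3, price 494≤1219, miles earned 7844≥7048).
Opt3: not dominated.
Opt4: dominated by Opt1 (layovers 1≤2, price 494≤772, miles earned 7844≥1523).
Opt5: dominated by Opt1 (layovers 1≤2, price 494≤1304, miles earned 7844≥7377).
Opt6: dominated by Opt1 (layovers 1≤3, price 494≤1139, miles earned 7844≥3132).
Opt7: dominated by Opt1 (layovers 1≤1, price 494≤1018, miles earned 7844≥7667).
Opt8: not dominated.
Opt9: not dominated (best price).
Opt10: dominated by Opt1 (layovers 1≤1, price 494≤938, miles earned 7844≥4495).

Opt1, Opt3, Opt8, Opt9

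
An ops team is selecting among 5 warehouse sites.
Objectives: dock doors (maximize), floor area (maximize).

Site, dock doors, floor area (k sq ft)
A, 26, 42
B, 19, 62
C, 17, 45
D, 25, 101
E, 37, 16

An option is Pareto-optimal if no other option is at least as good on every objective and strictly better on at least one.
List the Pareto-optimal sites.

A: not dominated.
B: dominated by D (dock doors 25≥19, floor area 101≥62).
C: dominated by B (dock doors 19≥17, floor area 62≥45).
D: not dominated (best floor area).
E: not dominated (best dock doors).

A, D, E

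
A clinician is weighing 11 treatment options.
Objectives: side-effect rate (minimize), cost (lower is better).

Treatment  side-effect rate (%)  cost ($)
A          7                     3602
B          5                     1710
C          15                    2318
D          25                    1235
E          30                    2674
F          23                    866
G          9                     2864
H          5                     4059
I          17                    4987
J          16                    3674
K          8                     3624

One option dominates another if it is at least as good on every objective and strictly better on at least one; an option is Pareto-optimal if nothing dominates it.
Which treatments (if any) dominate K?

A: side-effect rate 7≤8, cost 3602≤3624 — dominates K.
B: side-effect rate 5≤8, cost 1710≤3624 — dominates K.
Others (C, D, E, F, G, H, I, J) are each worse than K on at least one objective.

A, B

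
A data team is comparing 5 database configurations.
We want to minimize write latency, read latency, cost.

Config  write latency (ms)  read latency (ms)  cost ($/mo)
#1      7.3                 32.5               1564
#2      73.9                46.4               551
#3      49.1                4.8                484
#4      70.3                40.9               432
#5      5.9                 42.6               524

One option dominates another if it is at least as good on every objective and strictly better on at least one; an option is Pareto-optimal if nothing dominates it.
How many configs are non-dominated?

4

#1: not dominated.
#2: dominated by #3 (write latency 49.1≤73.9, read latency 4.8≤46.4, cost 484≤551).
#3: not dominated (best read latency).
#4: not dominated (best cost).
#5: not dominated (best write latency).
Pareto-optimal: #1, #3, #4, #5 → 4.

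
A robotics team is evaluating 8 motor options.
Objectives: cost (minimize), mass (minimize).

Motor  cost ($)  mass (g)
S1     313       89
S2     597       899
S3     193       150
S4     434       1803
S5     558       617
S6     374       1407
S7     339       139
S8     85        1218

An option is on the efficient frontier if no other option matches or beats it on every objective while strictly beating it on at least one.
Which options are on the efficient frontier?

S1, S3, S8

S1: not dominated (best mass).
S2: dominated by S1 (cost 313≤597, mass 89≤899).
S3: not dominated.
S4: dominated by S1 (cost 313≤434, mass 89≤1803).
S5: dominated by S1 (cost 313≤558, mass 89≤617).
S6: dominated by S1 (cost 313≤374, mass 89≤1407).
S7: dominated by S1 (cost 313≤339, mass 89≤139).
S8: not dominated (best cost).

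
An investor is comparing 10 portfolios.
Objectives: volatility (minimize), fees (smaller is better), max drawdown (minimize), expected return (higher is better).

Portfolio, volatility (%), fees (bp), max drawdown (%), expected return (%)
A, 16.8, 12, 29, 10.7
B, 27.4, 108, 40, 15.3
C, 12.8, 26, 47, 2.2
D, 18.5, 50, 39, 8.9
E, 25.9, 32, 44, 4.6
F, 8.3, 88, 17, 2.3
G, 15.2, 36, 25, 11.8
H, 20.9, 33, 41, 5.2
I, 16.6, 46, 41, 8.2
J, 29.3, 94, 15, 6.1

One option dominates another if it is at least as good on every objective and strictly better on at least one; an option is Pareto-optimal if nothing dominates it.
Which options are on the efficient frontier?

A, B, C, F, G, J

A: not dominated (best fees).
B: not dominated (best expected return).
C: not dominated.
D: dominated by A (volatility 16.8≤18.5, fees 12≤50, max drawdown 29≤39, expected return 10.7≥8.9).
E: dominated by A (volatility 16.8≤25.9, fees 12≤32, max drawdown 29≤44, expected return 10.7≥4.6).
F: not dominated (best volatility).
G: not dominated.
H: dominated by A (volatility 16.8≤20.9, fees 12≤33, max drawdown 29≤41, expected return 10.7≥5.2).
I: dominated by G (volatility 15.2≤16.6, fees 36≤46, max drawdown 25≤41, expected return 11.8≥8.2).
J: not dominated (best max drawdown).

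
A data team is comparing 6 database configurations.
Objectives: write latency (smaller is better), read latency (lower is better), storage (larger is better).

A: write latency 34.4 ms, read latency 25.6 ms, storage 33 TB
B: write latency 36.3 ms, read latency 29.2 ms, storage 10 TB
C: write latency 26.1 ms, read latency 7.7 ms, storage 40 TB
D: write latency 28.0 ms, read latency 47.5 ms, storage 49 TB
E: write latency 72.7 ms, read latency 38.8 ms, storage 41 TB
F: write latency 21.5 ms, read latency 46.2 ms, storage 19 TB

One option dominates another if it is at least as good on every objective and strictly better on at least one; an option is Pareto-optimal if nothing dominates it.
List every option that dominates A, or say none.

C: write latency 26.1≤34.4, read latency 7.7≤25.6, storage 40≥33 — dominates A.
Others (B, D, E, F) are each worse than A on at least one objective.

C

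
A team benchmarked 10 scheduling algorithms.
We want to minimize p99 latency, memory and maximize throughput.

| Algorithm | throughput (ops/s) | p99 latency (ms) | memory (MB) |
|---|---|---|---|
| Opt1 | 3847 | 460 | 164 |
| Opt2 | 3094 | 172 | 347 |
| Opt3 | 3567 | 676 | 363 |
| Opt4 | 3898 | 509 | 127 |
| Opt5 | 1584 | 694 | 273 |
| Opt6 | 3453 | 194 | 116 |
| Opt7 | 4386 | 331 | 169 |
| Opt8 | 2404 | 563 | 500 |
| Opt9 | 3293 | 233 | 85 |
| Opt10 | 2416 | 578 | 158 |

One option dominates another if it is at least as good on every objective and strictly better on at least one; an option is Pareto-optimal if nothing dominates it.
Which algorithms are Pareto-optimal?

Opt1: not dominated.
Opt2: not dominated (best p99 latency).
Opt3: dominated by Opt1 (throughput 3847≥3567, p99 latency 460≤676, memory 164≤363).
Opt4: not dominated.
Opt5: dominated by Opt1 (throughput 3847≥1584, p99 latency 460≤694, memory 164≤273).
Opt6: not dominated.
Opt7: not dominated (best throughput).
Opt8: dominated by Opt1 (throughput 3847≥2404, p99 latency 460≤563, memory 164≤500).
Opt9: not dominated (best memory).
Opt10: dominated by Opt4 (throughput 3898≥2416, p99 latency 509≤578, memory 127≤158).

Opt1, Opt2, Opt4, Opt6, Opt7, Opt9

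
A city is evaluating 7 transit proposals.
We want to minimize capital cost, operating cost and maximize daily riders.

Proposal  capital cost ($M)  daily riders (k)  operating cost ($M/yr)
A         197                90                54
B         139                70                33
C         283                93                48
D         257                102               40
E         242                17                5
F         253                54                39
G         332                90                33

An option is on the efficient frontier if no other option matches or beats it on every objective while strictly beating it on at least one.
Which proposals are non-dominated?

A, B, D, E, G

A: not dominated.
B: not dominated (best capital cost).
C: dominated by D (capital cost 257≤283, daily riders 102≥93, operating cost 40≤48).
D: not dominated (best daily riders).
E: not dominated (best operating cost).
F: dominated by B (capital cost 139≤253, daily riders 70≥54, operating cost 33≤39).
G: not dominated.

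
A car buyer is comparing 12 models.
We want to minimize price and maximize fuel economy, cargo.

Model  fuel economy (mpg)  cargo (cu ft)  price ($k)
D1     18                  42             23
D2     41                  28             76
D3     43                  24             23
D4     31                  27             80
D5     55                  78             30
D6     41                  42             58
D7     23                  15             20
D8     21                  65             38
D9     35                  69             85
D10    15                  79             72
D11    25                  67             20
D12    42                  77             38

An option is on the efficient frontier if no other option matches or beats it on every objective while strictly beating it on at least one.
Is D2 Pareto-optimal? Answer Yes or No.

D5 vs D2: fuel economy 55≥41, cargo 78≥28, price 30≤76 — D5 is at least as good on every objective and strictly better on at least one, so D5 dominates D2.

No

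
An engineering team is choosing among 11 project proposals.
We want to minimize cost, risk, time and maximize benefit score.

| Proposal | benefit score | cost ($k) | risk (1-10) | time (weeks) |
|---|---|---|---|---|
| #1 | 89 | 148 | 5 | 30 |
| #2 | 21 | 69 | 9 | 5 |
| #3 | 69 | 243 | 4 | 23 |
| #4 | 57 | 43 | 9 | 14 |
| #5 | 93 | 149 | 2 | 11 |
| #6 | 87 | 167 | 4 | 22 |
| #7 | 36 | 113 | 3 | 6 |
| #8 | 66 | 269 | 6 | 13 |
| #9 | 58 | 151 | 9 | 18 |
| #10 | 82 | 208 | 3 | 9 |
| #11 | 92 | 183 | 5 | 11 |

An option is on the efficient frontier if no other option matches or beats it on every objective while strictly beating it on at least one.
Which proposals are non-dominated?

#1: not dominated.
#2: not dominated (best time).
#3: dominated by #5 (benefit score 93≥69, cost 149≤243, risk 2≤4, time 11≤23).
#4: not dominated (best cost).
#5: not dominated (best benefit score).
#6: dominated by #5 (benefit score 93≥87, cost 149≤167, risk 2≤4, time 11≤22).
#7: not dominated.
#8: dominated by #5 (benefit score 93≥66, cost 149≤269, risk 2≤6, time 11≤13).
#9: dominated by #5 (benefit score 93≥58, cost 149≤151, risk 2≤9, time 11≤18).
#10: not dominated.
#11: dominated by #5 (benefit score 93≥92, cost 149≤183, risk 2≤5, time 11≤11).

#1, #2, #4, #5, #7, #10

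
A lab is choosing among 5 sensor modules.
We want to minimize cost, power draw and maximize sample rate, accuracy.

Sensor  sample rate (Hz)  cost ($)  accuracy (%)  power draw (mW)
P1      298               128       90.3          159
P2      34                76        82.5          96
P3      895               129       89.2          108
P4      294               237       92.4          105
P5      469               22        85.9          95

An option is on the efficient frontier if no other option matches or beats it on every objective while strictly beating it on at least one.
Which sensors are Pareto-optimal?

P1: not dominated.
P2: dominated by P5 (sample rate 469≥34, cost 22≤76, accuracy 85.9≥82.5, power draw 95≤96).
P3: not dominated (best sample rate).
P4: not dominated (best accuracy).
P5: not dominated (best cost).

P1, P3, P4, P5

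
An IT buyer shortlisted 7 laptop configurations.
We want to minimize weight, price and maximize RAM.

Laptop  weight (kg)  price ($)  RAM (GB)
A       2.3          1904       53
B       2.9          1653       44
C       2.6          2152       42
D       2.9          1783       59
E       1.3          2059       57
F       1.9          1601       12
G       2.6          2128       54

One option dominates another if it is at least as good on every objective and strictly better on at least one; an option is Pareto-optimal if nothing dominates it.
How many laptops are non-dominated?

A: not dominated.
B: not dominated.
C: dominated by A (weight 2.3≤2.6, price 1904≤2152, RAM 53≥42).
D: not dominated (best RAM).
E: not dominated (best weight).
F: not dominated (best price).
G: dominated by E (weight 1.3≤2.6, price 2059≤2128, RAM 57≥54).
Pareto-optimal: A, B, D, E, F → 5.

5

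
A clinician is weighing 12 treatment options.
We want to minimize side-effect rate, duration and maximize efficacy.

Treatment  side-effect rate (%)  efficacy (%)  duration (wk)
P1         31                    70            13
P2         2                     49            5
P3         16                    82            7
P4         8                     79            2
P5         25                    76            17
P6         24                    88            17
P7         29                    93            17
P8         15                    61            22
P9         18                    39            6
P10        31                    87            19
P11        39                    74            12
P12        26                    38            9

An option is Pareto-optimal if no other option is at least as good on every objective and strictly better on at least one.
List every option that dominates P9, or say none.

P2, P4

P2: side-effect rate 2≤18, efficacy 49≥39, duration 5≤6 — dominates P9.
P4: side-effect rate 8≤18, efficacy 79≥39, duration 2≤6 — dominates P9.
Others (P1, P3, P5, P6, P7, P8, P10, P11, P12) are each worse than P9 on at least one objective.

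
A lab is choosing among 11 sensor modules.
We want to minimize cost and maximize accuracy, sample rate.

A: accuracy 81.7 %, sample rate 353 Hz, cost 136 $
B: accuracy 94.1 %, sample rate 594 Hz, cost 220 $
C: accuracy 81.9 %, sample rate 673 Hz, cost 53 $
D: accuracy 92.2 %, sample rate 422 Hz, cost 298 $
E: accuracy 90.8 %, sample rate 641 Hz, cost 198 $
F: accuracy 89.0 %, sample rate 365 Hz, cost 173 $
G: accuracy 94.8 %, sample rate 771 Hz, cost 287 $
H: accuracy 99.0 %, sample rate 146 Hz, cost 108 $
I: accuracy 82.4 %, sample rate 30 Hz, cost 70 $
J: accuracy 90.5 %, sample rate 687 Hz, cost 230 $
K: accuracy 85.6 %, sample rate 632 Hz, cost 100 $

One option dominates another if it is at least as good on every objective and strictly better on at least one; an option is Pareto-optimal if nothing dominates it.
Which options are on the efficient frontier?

A: dominated by C (accuracy 81.9≥81.7, sample rate 673≥353, cost 53≤136).
B: not dominated.
C: not dominated (best cost).
D: dominated by B (accuracy 94.1≥92.2, sample rate 594≥422, cost 220≤298).
E: not dominated.
F: not dominated.
G: not dominated (best sample rate).
H: not dominated (best accuracy).
I: not dominated.
J: not dominated.
K: not dominated.

B, C, E, F, G, H, I, J, K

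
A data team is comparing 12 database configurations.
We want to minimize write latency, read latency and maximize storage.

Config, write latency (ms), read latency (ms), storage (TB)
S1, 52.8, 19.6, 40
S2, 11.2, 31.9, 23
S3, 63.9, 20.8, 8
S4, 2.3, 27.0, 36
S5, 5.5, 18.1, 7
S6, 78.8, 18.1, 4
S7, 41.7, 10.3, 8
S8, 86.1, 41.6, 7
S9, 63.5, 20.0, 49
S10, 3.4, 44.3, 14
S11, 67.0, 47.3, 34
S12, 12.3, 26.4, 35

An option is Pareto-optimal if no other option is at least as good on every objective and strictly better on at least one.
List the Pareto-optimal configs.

S1, S4, S5, S7, S9, S12

S1: not dominated.
S2: dominated by S4 (write latency 2.3≤11.2, read latency 27.0≤31.9, storage 36≥23).
S3: dominated by S1 (write latency 52.8≤63.9, read latency 19.6≤20.8, storage 40≥8).
S4: not dominated (best write latency).
S5: not dominated.
S6: dominated by S5 (write latency 5.5≤78.8, read latency 18.1≤18.1, storage 7≥4).
S7: not dominated (best read latency).
S8: dominated by S1 (write latency 52.8≤86.1, read latency 19.6≤41.6, storage 40≥7).
S9: not dominated (best storage).
S10: dominated by S4 (write latency 2.3≤3.4, read latency 27.0≤44.3, storage 36≥14).
S11: dominated by S1 (write latency 52.8≤67.0, read latency 19.6≤47.3, storage 40≥34).
S12: not dominated.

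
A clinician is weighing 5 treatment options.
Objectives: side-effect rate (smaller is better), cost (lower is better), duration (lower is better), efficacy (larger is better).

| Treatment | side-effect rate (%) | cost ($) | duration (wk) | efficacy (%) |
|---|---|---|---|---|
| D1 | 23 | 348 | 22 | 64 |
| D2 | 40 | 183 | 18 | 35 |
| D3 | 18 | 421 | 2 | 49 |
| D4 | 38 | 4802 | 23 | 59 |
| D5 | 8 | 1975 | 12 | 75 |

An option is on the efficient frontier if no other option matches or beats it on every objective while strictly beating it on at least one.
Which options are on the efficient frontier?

D1: not dominated.
D2: not dominated (best cost).
D3: not dominated (best duration).
D4: dominated by D1 (side-effect rate 23≤38, cost 348≤4802, duration 22≤23, efficacy 64≥59).
D5: not dominated (best side-effect rate).

D1, D2, D3, D5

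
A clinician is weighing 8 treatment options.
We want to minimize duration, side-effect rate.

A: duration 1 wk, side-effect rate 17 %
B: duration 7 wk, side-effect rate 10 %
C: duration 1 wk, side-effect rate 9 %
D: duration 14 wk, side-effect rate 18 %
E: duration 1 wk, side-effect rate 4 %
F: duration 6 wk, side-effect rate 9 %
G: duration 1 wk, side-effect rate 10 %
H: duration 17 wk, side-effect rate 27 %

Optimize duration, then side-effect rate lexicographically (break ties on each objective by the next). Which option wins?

First minimize duration: best is 1, kept {A, C, E, G}.
Then minimize side-effect rate: best is 4, kept {E}.

E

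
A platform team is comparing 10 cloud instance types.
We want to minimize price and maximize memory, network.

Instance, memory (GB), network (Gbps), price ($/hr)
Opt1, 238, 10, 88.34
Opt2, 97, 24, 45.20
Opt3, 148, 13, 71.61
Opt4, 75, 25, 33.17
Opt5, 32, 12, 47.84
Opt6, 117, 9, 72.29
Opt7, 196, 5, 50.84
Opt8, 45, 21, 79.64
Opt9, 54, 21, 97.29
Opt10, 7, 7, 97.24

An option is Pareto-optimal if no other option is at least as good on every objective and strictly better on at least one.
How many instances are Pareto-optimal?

5

Opt1: not dominated (best memory).
Opt2: not dominated.
Opt3: not dominated.
Opt4: not dominated (best network).
Opt5: dominated by Opt2 (memory 97≥32, network 24≥12, price 45.20≤47.84).
Opt6: dominated by Opt3 (memory 148≥117, network 13≥9, price 71.61≤72.29).
Opt7: not dominated.
Opt8: dominated by Opt2 (memory 97≥45, network 24≥21, price 45.20≤79.64).
Opt9: dominated by Opt2 (memory 97≥54, network 24≥21, price 45.20≤97.29).
Opt10: dominated by Opt1 (memory 238≥7, network 10≥7, price 88.34≤97.24).
Pareto-optimal: Opt1, Opt2, Opt3, Opt4, Opt7 → 5.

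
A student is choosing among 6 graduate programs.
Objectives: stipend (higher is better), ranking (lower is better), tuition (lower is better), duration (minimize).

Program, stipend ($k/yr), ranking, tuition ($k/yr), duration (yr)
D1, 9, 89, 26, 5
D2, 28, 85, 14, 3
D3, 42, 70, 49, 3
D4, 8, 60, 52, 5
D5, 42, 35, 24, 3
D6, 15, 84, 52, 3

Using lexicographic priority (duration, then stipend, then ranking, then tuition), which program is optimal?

D5

First minimize duration: best is 3, kept {D2, D3, D5, D6}.
Then maximize stipend: best is 42, kept {D3, D5}.
Then minimize ranking: best is 35, kept {D5}.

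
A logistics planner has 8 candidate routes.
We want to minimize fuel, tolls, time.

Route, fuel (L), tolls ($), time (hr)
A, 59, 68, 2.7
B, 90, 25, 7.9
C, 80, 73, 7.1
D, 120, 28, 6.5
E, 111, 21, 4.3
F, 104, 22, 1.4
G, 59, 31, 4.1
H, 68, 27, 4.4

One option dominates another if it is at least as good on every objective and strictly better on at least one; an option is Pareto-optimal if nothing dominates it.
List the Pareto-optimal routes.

A: not dominated.
B: not dominated.
C: dominated by A (fuel 59≤80, tolls 68≤73, time 2.7≤7.1).
D: dominated by E (fuel 111≤120, tolls 21≤28, time 4.3≤6.5).
E: not dominated (best tolls).
F: not dominated (best time).
G: not dominated.
H: not dominated.

A, B, E, F, G, H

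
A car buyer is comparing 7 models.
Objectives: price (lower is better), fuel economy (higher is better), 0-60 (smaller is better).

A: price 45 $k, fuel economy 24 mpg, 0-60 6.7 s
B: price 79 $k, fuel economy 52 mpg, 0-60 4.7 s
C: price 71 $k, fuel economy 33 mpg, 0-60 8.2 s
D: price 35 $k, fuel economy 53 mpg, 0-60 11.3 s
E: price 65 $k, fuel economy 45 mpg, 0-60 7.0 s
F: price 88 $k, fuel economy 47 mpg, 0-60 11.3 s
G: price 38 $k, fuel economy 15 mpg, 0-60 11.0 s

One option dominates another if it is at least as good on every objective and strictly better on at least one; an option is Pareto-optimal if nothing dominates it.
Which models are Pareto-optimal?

A: not dominated.
B: not dominated (best 0-60).
C: dominated by E (price 65≤71, fuel economy 45≥33, 0-60 7.0≤8.2).
D: not dominated (best price).
E: not dominated.
F: dominated by B (price 79≤88, fuel economy 52≥47, 0-60 4.7≤11.3).
G: not dominated.

A, B, D, E, G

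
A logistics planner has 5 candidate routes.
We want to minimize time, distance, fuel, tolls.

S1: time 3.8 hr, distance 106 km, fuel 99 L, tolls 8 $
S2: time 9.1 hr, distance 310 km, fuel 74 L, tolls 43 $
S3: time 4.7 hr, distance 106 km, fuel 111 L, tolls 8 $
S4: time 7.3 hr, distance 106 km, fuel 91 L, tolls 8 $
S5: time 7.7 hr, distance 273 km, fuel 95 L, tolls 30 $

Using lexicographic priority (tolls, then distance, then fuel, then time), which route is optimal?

S4

First minimize tolls: best is 8, kept {S1, S3, S4}.
Then minimize distance: best is 106, kept {S1, S3, S4}.
Then minimize fuel: best is 91, kept {S4}.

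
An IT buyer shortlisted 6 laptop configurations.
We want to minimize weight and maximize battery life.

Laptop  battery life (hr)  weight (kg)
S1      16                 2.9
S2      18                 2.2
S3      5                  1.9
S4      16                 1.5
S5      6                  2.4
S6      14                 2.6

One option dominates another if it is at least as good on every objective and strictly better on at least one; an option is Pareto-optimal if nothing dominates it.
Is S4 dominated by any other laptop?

No

S1: worse on weight (2.9 vs 1.5).
S2: worse on weight (2.2 vs 1.5).
S3: worse on battery life (5 vs 16).
S5: worse on battery life (6 vs 16).
S6: worse on battery life (14 vs 16).
No option is at least as good as S4 on every objective and strictly better on one.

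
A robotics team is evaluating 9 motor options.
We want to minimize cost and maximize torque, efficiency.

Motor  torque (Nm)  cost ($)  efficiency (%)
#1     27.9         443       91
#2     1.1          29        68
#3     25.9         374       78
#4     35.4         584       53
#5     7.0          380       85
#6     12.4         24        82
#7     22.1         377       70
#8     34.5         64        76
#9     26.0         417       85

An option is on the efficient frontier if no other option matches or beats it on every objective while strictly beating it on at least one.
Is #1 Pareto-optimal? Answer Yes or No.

#2: worse on torque (1.1 vs 27.9).
#3: worse on torque (25.9 vs 27.9).
#4: worse on cost (584 vs 443).
#5: worse on torque (7.0 vs 27.9).
#6: worse on torque (12.4 vs 27.9).
#7: worse on torque (22.1 vs 27.9).
#8: worse on efficiency (76 vs 91).
#9: worse on torque (26.0 vs 27.9).
No option is at least as good as #1 on every objective and strictly better on one.

Yes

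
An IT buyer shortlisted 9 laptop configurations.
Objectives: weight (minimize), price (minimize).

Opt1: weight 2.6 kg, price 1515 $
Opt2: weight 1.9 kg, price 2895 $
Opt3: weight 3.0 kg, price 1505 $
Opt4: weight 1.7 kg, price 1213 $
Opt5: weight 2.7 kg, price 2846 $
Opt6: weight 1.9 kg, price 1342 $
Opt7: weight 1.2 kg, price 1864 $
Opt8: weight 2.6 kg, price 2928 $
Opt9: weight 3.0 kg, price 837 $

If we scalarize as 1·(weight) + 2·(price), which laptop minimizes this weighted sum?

Opt1: 1·2.6 + 2·1515 = 3032.6
Opt2: 1·1.9 + 2·2895 = 5791.9
Opt3: 1·3.0 + 2·1505 = 3013.0
Opt4: 1·1.7 + 2·1213 = 2427.7
Opt5: 1·2.7 + 2·2846 = 5694.7
Opt6: 1·1.9 + 2·1342 = 2685.9
Opt7: 1·1.2 + 2·1864 = 3729.2
Opt8: 1·2.6 + 2·2928 = 5858.6
Opt9: 1·3.0 + 2·837 = 1677.0
Lowest: Opt9 at 1677.0.

Opt9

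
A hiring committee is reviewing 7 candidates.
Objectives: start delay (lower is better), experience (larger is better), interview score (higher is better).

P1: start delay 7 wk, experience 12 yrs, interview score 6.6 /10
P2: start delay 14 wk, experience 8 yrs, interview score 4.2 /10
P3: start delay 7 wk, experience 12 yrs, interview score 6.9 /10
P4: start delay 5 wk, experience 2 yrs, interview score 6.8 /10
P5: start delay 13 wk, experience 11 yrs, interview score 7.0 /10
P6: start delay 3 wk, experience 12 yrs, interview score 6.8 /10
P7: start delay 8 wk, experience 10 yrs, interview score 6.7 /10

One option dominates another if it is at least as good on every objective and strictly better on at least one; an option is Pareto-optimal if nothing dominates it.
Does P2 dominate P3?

No

P2 vs P3: P2 is worse on start delay (14 vs 7), so it does not dominate P3.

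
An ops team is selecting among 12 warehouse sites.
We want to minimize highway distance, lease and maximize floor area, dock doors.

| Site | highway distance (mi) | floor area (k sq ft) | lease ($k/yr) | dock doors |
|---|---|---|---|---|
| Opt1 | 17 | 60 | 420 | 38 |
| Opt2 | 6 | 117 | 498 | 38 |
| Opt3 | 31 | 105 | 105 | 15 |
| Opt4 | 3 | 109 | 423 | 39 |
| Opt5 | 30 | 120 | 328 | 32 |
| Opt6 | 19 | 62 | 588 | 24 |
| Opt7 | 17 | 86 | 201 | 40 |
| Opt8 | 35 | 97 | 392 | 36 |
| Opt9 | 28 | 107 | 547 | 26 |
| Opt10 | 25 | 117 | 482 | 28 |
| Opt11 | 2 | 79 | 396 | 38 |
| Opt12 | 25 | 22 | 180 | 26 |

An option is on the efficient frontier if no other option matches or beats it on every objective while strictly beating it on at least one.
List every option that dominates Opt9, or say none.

Opt2: highway distance 6≤28, floor area 117≥107, lease 498≤547, dock doors 38≥26 — dominates Opt9.
Opt4: highway distance 3≤28, floor area 109≥107, lease 423≤547, dock doors 39≥26 — dominates Opt9.
Opt10: highway distance 25≤28, floor area 117≥107, lease 482≤547, dock doors 28≥26 — dominates Opt9.
Others (Opt1, Opt3, Opt5, Opt6, Opt7, Opt8, Opt11, Opt12) are each worse than Opt9 on at least one objective.

Opt2, Opt4, Opt10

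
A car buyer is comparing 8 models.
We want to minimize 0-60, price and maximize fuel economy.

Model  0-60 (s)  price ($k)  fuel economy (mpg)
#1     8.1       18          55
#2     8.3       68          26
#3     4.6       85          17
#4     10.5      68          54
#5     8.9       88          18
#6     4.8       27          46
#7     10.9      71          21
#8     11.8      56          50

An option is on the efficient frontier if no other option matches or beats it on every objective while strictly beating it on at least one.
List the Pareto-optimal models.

#1: not dominated (best price).
#2: dominated by #1 (0-60 8.1≤8.3, price 18≤68, fuel economy 55≥26).
#3: not dominated (best 0-60).
#4: dominated by #1 (0-60 8.1≤10.5, price 18≤68, fuel economy 55≥54).
#5: dominated by #1 (0-60 8.1≤8.9, price 18≤88, fuel economy 55≥18).
#6: not dominated.
#7: dominated by #1 (0-60 8.1≤10.9, price 18≤71, fuel economy 55≥21).
#8: dominated by #1 (0-60 8.1≤11.8, price 18≤56, fuel economy 55≥50).

#1, #3, #6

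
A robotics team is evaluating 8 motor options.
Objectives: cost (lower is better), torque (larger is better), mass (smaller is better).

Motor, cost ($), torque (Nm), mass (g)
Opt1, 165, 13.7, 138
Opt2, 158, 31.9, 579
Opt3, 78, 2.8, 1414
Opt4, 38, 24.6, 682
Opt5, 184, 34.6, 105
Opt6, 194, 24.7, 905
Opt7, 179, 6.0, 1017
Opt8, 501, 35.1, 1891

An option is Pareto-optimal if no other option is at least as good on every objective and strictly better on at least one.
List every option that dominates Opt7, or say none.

Opt1: cost 165≤179, torque 13.7≥6.0, mass 138≤1017 — dominates Opt7.
Opt2: cost 158≤179, torque 31.9≥6.0, mass 579≤1017 — dominates Opt7.
Opt4: cost 38≤179, torque 24.6≥6.0, mass 682≤1017 — dominates Opt7.
Others (Opt3, Opt5, Opt6, Opt8) are each worse than Opt7 on at least one objective.

Opt1, Opt2, Opt4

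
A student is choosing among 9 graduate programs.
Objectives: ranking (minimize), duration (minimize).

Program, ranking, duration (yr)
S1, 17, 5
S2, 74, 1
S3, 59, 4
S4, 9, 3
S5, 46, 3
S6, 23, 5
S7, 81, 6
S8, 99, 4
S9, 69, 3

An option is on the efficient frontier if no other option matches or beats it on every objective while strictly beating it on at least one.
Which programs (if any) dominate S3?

S4: ranking 9≤59, duration 3≤4 — dominates S3.
S5: ranking 46≤59, duration 3≤4 — dominates S3.
Others (S1, S2, S6, S7, S8, S9) are each worse than S3 on at least one objective.

S4, S5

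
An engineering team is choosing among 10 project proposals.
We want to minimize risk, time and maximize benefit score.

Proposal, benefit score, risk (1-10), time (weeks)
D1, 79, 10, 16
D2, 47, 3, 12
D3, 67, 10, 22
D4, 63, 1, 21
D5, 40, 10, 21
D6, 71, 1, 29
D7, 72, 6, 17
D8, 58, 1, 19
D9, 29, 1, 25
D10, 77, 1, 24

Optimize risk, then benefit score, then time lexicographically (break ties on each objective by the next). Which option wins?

D10

First minimize risk: best is 1, kept {D4, D6, D8, D9, D10}.
Then maximize benefit score: best is 77, kept {D10}.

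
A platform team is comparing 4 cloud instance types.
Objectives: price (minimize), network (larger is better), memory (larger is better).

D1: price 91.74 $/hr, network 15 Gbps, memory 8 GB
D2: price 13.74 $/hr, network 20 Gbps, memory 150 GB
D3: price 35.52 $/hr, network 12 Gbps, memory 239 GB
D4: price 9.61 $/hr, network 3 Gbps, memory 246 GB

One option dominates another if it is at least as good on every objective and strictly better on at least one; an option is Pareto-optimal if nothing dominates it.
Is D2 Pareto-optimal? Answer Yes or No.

Yes

D1: worse on price (91.74 vs 13.74).
D3: worse on price (35.52 vs 13.74).
D4: worse on network (3 vs 20).
No option is at least as good as D2 on every objective and strictly better on one.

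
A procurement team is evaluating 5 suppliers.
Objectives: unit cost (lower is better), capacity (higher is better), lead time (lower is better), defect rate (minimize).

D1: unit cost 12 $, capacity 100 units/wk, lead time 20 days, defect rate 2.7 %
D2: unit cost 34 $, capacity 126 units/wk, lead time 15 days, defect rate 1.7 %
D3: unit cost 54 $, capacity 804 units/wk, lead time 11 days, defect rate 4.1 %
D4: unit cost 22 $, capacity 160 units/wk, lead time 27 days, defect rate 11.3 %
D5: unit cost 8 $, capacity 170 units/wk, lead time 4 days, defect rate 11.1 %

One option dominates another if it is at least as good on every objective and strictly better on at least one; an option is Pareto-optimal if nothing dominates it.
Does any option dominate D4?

D5 vs D4: unit cost 8≤22, capacity 170≥160, lead time 4≤27, defect rate 11.1≤11.3 — D5 is at least as good on every objective and strictly better on at least one, so D5 dominates D4.

Yes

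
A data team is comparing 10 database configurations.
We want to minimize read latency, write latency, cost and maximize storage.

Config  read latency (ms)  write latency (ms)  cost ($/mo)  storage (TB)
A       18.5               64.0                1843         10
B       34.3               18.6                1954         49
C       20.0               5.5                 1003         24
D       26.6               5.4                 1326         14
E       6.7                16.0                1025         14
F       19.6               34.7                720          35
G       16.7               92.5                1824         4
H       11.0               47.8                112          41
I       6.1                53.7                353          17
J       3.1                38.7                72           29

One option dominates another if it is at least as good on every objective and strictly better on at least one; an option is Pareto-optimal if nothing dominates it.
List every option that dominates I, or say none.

J

J: read latency 3.1≤6.1, write latency 38.7≤53.7, cost 72≤353, storage 29≥17 — dominates I.
Others (A, B, C, D, E, F, G, H) are each worse than I on at least one objective.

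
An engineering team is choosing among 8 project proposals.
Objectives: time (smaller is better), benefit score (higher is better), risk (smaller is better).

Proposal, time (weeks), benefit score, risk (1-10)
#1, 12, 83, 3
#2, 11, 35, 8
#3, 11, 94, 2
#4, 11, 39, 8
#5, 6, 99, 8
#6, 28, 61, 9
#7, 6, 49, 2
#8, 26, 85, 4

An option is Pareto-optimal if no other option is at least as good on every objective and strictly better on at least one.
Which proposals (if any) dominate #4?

#3: time 11≤11, benefit score 94≥39, risk 2≤8 — dominates #4.
#5: time 6≤11, benefit score 99≥39, risk 8≤8 — dominates #4.
#7: time 6≤11, benefit score 49≥39, risk 2≤8 — dominates #4.
Others (#1, #2, #6, #8) are each worse than #4 on at least one objective.

#3, #5, #7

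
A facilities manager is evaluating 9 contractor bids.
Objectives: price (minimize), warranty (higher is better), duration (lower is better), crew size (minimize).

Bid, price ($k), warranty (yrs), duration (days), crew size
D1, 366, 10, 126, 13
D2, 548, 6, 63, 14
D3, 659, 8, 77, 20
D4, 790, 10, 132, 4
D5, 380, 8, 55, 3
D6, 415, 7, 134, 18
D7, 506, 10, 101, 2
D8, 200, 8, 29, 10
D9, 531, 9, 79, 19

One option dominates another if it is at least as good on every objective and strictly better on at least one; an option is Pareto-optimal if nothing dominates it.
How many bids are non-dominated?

5

D1: not dominated.
D2: dominated by D5 (price 380≤548, warranty 8≥6, duration 55≤63, crew size 3≤14).
D3: dominated by D5 (price 380≤659, warranty 8≥8, duration 55≤77, crew size 3≤20).
D4: dominated by D7 (price 506≤790, warranty 10≥10, duration 101≤132, crew size 2≤4).
D5: not dominated.
D6: dominated by D1 (price 366≤415, warranty 10≥7, duration 126≤134, crew size 13≤18).
D7: not dominated (best crew size).
D8: not dominated (best price).
D9: not dominated.
Pareto-optimal: D1, D5, D7, D8, D9 → 5.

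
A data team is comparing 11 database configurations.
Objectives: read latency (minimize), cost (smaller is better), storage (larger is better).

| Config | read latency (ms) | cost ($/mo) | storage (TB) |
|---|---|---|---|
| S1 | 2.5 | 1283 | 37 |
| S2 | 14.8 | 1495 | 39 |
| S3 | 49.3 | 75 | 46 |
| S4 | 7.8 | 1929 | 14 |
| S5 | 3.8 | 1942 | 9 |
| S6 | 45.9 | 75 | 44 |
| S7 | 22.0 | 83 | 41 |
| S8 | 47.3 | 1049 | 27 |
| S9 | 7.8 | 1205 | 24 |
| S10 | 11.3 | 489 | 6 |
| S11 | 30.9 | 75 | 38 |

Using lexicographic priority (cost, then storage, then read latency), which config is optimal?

S3

First minimize cost: best is 75, kept {S3, S6, S11}.
Then maximize storage: best is 46, kept {S3}.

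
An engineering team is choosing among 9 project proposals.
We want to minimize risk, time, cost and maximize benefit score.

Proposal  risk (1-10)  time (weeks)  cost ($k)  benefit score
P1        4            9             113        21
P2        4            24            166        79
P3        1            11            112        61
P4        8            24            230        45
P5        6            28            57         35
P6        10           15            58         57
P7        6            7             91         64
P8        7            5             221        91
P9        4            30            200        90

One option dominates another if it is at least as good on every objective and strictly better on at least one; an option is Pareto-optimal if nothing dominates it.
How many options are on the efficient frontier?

P1: not dominated.
P2: not dominated.
P3: not dominated (best risk).
P4: dominated by P2 (risk 4≤8, time 24≤24, cost 166≤230, benefit score 79≥45).
P5: not dominated (best cost).
P6: not dominated.
P7: not dominated.
P8: not dominated (best time).
P9: not dominated.
Pareto-optimal: P1, P2, P3, P5, P6, P7, P8, P9 → 8.

8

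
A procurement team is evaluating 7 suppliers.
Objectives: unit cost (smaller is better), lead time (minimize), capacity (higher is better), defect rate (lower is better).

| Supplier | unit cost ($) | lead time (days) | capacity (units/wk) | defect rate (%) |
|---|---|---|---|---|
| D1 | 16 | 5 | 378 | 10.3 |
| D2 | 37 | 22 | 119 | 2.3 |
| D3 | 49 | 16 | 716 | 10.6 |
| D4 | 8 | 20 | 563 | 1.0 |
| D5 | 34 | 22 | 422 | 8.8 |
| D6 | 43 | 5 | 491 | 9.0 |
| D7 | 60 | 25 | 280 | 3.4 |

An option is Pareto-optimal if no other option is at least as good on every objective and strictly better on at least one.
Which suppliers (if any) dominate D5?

D4

D4: unit cost 8≤34, lead time 20≤22, capacity 563≥422, defect rate 1.0≤8.8 — dominates D5.
Others (D1, D2, D3, D6, D7) are each worse than D5 on at least one objective.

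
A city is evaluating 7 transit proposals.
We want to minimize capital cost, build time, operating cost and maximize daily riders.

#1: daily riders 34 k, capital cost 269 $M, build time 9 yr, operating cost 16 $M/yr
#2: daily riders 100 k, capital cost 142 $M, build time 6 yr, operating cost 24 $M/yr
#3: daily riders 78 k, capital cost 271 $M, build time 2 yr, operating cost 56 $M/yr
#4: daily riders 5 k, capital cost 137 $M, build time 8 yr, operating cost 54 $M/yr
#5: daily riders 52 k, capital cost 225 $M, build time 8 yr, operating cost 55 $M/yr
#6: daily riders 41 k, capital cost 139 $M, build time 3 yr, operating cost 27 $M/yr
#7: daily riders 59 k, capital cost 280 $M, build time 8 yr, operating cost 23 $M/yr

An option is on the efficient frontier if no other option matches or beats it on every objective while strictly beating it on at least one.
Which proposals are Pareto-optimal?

#1, #2, #3, #4, #6, #7

#1: not dominated (best operating cost).
#2: not dominated (best daily riders).
#3: not dominated (best build time).
#4: not dominated (best capital cost).
#5: dominated by #2 (daily riders 100≥52, capital cost 142≤225, build time 6≤8, operating cost 24≤55).
#6: not dominated.
#7: not dominated.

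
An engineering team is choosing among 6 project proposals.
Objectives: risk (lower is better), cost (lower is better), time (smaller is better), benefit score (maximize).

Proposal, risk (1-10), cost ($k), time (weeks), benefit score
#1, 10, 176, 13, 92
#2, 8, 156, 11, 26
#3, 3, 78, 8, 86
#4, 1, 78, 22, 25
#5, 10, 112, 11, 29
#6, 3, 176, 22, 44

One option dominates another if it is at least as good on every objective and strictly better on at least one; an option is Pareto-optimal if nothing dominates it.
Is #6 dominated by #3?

Yes

#3 vs #6: risk 3≤3, cost 78≤176, time 8≤22, benefit score 86≥44 — #3 is at least as good on every objective with at least one strict improvement.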